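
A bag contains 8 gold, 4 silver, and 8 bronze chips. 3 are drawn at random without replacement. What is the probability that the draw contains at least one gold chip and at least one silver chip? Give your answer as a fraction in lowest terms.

There are C(20,3) = 1140 possible draws.
By inclusion-exclusion on the complements, draws missing all gold or all silver: C(12,3) + C(16,3) − C(8,3) = 220 + 560 − 56 = 724.
So draws with at least one of each: 1140 − 724 = 416, probability 416/1140 = 104/285.

104/285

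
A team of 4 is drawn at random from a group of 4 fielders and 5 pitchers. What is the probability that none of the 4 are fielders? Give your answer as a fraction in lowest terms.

There are C(9,4) = 126 possible selections.
Selections with no fielders (all pitchers): C(5,4) = 5.
Probability = 5/126.

5/126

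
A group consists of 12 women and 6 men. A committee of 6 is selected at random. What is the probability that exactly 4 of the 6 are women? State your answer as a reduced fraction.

2475/6188

The sample space is all 6-subsets of the 18: C(18,6) = 18564.
Selections with exactly 4 women: choose 4 of the 12 women and 2 of the 6 men, C(12,4)·C(6,2) = 495·15 = 7425.
Probability = 7425/18564 = 2475/6188.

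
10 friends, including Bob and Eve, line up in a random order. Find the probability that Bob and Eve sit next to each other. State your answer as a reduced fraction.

1/5

There are 10! = 3628800 arrangements.
Treat Bob and Eve as a block: 9! arrangements of the blocks × 2 orders within the block = 2·362880 = 725760.
Probability = 725760/3628800 = 1/5.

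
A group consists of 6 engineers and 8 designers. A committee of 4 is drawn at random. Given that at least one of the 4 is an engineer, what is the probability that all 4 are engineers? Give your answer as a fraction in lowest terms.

Work in counts. Selections with at least one engineer: C(14,4) − C(8,4) = 1001 − 70 = 931.
Of those, selections where all 4 are engineers: C(6,4) = 15.
Conditional probability = 15/931.

15/931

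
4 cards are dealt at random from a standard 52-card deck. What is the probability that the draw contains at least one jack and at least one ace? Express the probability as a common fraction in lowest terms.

There are C(52,4) = 270725 possible draws.
By inclusion-exclusion on the complements, draws missing all jacks or all aces: C(48,4) + C(48,4) − C(44,4) = 194580 + 194580 − 135751 = 253409.
So draws with at least one of each: 270725 − 253409 = 17316, probability 17316/270725 = 1332/20825.

1332/20825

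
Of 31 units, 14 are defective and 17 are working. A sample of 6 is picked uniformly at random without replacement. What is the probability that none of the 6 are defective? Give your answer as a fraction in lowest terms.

There are C(31,6) = 736281 possible selections.
Selections with no defective (all working): C(17,6) = 12376.
Probability = 12376/736281 = 136/8091.

136/8091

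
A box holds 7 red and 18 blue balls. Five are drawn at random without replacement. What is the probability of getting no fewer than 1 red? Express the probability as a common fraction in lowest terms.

Total selections: C(25,5) = 53130.
The complement is all 5 are blue: C(18,5) = 8568.
Probability = 1 − 8568/53130 = 44562/53130 = 1061/1265.

1061/1265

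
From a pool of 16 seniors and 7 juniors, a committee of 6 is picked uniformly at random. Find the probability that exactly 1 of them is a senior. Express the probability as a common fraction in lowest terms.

16/4807

Total number of selections: C(23,6) = 100947.
Selections with exactly 1 senior: choose 1 of the 16 seniors and 5 of the 7 juniors, C(16,1)·C(7,5) = 16·21 = 336.
Probability = 336/100947 = 16/4807.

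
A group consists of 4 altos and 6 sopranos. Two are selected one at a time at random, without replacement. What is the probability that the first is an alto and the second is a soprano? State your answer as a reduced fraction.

Multiply the conditional probabilities at each draw: 4/10 · 6/9 = 24/90 = 4/15.

4/15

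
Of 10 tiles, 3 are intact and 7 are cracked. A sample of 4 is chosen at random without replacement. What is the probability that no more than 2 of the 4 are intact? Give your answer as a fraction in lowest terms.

29/30

There are C(10,4) = 210 ways to choose the 4.
The complement is exactly 3 intact: C(3,3)·C(7,1) = 7.
Probability = 1 − 7/210 = 203/210 = 29/30.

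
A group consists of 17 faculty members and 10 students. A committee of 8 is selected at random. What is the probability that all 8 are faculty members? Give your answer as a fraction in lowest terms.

34/3105

There are C(27,8) = 2220075 possible selections.
Selections with all faculty members: C(17,8) = 24310.
Probability = 24310/2220075 = 34/3105.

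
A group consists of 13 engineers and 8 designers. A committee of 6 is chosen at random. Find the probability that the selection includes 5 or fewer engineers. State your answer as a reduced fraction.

4379/4522

Total selections: C(21,6) = 54264.
The complement is exactly 6 engineers: C(13,6)·C(8,0) = 1716.
Probability = 1 − 1716/54264 = 52548/54264 = 4379/4522.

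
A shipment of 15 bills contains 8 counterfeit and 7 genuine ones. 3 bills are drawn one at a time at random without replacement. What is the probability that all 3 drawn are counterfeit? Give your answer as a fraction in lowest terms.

Multiply the conditional probabilities at each draw: 8/15 · 7/14 · 6/13 = 336/2730 = 8/65.

8/65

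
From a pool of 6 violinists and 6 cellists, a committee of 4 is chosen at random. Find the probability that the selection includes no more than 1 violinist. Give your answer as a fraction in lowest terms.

3/11

Total selections: C(12,4) = 495.
Favorable selections (no more than 1 violinist): C(6,0)·C(6,4) + C(6,1)·C(6,3) = 15 + 120 = 135.
Probability = 135/495 = 3/11.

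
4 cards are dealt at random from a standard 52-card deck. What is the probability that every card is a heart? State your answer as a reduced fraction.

11/4165

There are C(52,4) = 270725 possible 4-card hands.
Hands that are all hearts: C(13,4) = 715.
Probability = 715/270725 = 11/4165.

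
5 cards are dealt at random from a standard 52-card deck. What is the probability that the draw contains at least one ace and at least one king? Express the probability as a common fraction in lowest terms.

There are C(52,5) = 2598960 possible draws.
By inclusion-exclusion on the complements, draws missing all aces or all kings: C(48,5) + C(48,5) − C(44,5) = 1712304 + 1712304 − 1086008 = 2338600.
So draws with at least one of each: 2598960 − 2338600 = 260360, probability 260360/2598960 = 6509/64974.

6509/64974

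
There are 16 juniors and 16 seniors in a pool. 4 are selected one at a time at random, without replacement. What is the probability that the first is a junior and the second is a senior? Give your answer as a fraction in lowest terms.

Multiply the conditional probabilities at each draw: 16/32 · 16/31 = 256/992 = 8/31.

8/31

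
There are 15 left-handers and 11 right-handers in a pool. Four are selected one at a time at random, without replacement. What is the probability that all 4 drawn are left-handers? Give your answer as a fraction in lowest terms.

Multiply the conditional probabilities at each draw: 15/26 · 14/25 · 13/24 · 12/23 = 32760/358800 = 21/230.

21/230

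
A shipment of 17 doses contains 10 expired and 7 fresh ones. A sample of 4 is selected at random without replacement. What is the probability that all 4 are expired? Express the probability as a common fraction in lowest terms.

There are C(17,4) = 2380 possible selections.
Selections with all expired: C(10,4) = 210.
Probability = 210/2380 = 3/34.

3/34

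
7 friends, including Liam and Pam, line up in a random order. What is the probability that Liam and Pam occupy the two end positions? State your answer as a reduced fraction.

There are 7! = 5040 arrangements.
Place Liam and Pam at the ends in 2 ways, arrange the remaining 5 in 5! = 120 ways: 2·120 = 240.
Probability = 240/5040 = 1/21.

1/21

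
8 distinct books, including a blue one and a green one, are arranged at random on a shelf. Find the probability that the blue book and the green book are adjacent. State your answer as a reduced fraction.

1/4

There are 8! = 40320 arrangements.
Treat the blue book and the green book as a block: 7! arrangements of the blocks × 2 orders within the block = 2·5040 = 10080.
Probability = 10080/40320 = 1/4.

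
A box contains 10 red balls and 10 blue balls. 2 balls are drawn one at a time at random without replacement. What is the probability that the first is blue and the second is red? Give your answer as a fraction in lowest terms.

5/19

Multiply the conditional probabilities at each draw: 10/20 · 10/19 = 100/380 = 5/19.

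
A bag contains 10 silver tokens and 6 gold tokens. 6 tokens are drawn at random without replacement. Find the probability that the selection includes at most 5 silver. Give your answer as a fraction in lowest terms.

There are C(16,6) = 8008 ways to choose the 6.
The complement is exactly 6 silver: C(10,6)·C(6,0) = 210.
Probability = 1 − 210/8008 = 7798/8008 = 557/572.

557/572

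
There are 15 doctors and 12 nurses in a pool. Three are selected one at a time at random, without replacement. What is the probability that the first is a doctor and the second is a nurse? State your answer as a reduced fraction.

Multiply the conditional probabilities at each draw: 15/27 · 12/26 = 180/702 = 10/39.

10/39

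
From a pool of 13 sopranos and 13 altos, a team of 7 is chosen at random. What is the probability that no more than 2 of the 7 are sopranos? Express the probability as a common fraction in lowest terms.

There are C(26,7) = 657800 ways to choose the 7.
Favorable selections (no more than 2 sopranos): C(13,0)·C(13,7) + C(13,1)·C(13,6) + C(13,2)·C(13,5) = 1716 + 22308 + 100386 = 124410.
Probability = 124410/657800 = 87/460.

87/460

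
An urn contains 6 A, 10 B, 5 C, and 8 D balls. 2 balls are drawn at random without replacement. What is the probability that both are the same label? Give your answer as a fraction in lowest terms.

There are C(29,2) = 406 ways to draw 2 balls.
All same label: C(6,2) + C(10,2) + C(5,2) + C(8,2) = 15 + 45 + 10 + 28 = 98.
Probability = 98/406 = 7/29.

7/29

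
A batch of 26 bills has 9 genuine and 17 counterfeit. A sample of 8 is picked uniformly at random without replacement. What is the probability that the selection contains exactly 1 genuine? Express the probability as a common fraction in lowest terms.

1224/10925

The sample space is all 8-subsets of the 26: C(26,8) = 1562275.
Selections with exactly 1 genuine: choose 1 of the 9 genuine and 7 of the 17 counterfeit, C(9,1)·C(17,7) = 9·19448 = 175032.
Probability = 175032/1562275 = 1224/10925.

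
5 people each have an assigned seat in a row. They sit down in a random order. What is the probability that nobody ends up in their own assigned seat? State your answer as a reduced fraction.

11/30

There are 5! = 120 seatings.
By inclusion-exclusion, seatings with no fixed points: C(5,0)·5! − C(5,1)·4! + C(5,2)·3! − C(5,3)·2! + C(5,4)·1! − C(5,5)·0! = 44.
Probability = 44/120 = 11/30.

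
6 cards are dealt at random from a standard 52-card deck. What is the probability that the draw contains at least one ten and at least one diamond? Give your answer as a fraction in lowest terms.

There are C(52,6) = 20358520 possible draws.
By inclusion-exclusion on the complements, draws missing all tens or all diamonds: C(48,6) + C(39,6) − C(36,6) = 12271512 + 3262623 − 1947792 = 13586343.
So draws with at least one of each: 20358520 − 13586343 = 6772177, probability 6772177/20358520.

6772177/20358520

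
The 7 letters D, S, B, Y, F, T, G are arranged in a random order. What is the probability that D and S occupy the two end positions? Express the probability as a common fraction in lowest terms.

1/21

There are 7! = 5040 arrangements.
Place D and S at the ends in 2 ways, arrange the remaining 5 in 5! = 120 ways: 2·120 = 240.
Probability = 240/5040 = 1/21.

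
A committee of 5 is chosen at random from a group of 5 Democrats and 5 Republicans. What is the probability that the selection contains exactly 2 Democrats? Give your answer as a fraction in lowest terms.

The sample space is all 5-subsets of the 10: C(10,5) = 252.
Selections with exactly 2 Democrats: choose 2 of the 5 Democrats and 3 of the 5 Republicans, C(5,2)·C(5,3) = 10·10 = 100.
Probability = 100/252 = 25/63.

25/63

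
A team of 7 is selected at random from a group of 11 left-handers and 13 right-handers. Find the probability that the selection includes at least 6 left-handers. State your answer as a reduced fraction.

8/437

Total selections: C(24,7) = 346104.
Favorable selections (at least 6 left-handers): C(11,6)·C(13,1) + C(11,7)·C(13,0) = 6006 + 330 = 6336.
Probability = 6336/346104 = 8/437.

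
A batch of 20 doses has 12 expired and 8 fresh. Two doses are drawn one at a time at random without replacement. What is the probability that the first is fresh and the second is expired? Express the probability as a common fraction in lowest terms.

24/95

Multiply the conditional probabilities at each draw: 8/20 · 12/19 = 96/380 = 24/95.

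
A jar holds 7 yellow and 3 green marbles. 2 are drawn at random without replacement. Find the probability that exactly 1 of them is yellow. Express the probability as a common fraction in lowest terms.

7/15

The sample space is all 2-subsets of the 10: C(10,2) = 45.
Selections with exactly 1 yellow: choose 1 of the 7 yellow and 1 of the 3 green, C(7,1)·C(3,1) = 7·3 = 21.
Probability = 21/45 = 7/15.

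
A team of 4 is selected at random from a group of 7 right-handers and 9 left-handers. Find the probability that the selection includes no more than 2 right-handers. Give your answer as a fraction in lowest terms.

21/26

There are C(16,4) = 1820 ways to choose the 4.
Favorable selections (no more than 2 right-handers): C(7,0)·C(9,4) + C(7,1)·C(9,3) + C(7,2)·C(9,2) = 126 + 588 + 756 = 1470.
Probability = 1470/1820 = 21/26.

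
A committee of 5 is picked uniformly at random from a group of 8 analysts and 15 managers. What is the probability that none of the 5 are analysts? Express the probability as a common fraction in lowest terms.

There are C(23,5) = 33649 possible selections.
Selections with no analysts (all managers): C(15,5) = 3003.
Probability = 3003/33649 = 39/437.

39/437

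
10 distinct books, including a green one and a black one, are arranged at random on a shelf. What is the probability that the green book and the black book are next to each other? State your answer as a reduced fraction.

There are 10! = 3628800 arrangements.
Treat the green book and the black book as a block: 9! arrangements of the blocks × 2 orders within the block = 2·362880 = 725760.
Probability = 725760/3628800 = 1/5.

1/5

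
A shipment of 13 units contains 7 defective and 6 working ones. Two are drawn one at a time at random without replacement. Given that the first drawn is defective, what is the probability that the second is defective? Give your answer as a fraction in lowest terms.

After removing one defective, 12 remain: 6 defective and 6 working.
So the probability the next is defective is 6/12 = 1/2.

1/2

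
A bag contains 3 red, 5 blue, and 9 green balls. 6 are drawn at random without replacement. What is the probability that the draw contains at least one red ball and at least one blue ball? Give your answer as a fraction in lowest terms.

There are C(17,6) = 12376 possible draws.
By inclusion-exclusion on the complements, draws missing all red or all blue: C(14,6) + C(12,6) − C(9,6) = 3003 + 924 − 84 = 3843.
So draws with at least one of each: 12376 − 3843 = 8533, probability 8533/12376 = 1219/1768.

1219/1768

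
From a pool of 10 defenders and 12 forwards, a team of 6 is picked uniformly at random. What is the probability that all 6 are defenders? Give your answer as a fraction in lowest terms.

There are C(22,6) = 74613 possible selections.
Selections with all defenders: C(10,6) = 210.
Probability = 210/74613 = 10/3553.

10/3553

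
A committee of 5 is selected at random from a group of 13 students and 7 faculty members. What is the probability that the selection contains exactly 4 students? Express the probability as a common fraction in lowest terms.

There are C(20,5) = 15504 ways to choose 5 from 20.
Selections with exactly 4 students: choose 4 of the 13 students and 1 of the 7 faculty members, C(13,4)·C(7,1) = 715·7 = 5005.
Probability = 5005/15504.

5005/15504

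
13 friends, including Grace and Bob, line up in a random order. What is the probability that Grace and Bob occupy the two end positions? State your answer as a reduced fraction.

There are 13! = 6227020800 arrangements.
Place Grace and Bob at the ends in 2 ways, arrange the remaining 11 in 11! = 39916800 ways: 2·39916800 = 79833600.
Probability = 79833600/6227020800 = 1/78.

1/78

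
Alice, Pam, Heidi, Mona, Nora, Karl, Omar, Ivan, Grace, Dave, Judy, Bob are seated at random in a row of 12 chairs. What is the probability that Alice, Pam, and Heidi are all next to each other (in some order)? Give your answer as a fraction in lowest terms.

1/22

There are 12! = 479001600 arrangements.
Treat the three as one block: 10! placements × 3! orders within the block = 3628800·6 = 21772800.
Probability = 21772800/479001600 = 1/22.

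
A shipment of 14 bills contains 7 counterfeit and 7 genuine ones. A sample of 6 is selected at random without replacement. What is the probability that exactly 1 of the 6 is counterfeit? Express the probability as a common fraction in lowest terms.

The sample space is all 6-subsets of the 14: C(14,6) = 3003.
Selections with exactly 1 counterfeit: choose 1 of the 7 counterfeit and 5 of the 7 genuine, C(7,1)·C(7,5) = 7·21 = 147.
Probability = 147/3003 = 7/143.

7/143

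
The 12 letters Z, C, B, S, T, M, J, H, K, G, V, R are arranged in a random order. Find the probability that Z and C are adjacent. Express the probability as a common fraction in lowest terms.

1/6

There are 12! = 479001600 arrangements.
Treat Z and C as a block: 11! arrangements of the blocks × 2 orders within the block = 2·39916800 = 79833600.
Probability = 79833600/479001600 = 1/6.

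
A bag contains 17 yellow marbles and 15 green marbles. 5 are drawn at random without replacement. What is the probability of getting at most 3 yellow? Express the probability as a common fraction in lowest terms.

712/899

There are C(32,5) = 201376 ways to choose the 5.
Count the complement (more than 3 yellow): C(17,4)·C(15,1) + C(17,5)·C(15,0) = 35700 + 6188 = 41888.
Probability = 1 − 41888/201376 = 159488/201376 = 712/899.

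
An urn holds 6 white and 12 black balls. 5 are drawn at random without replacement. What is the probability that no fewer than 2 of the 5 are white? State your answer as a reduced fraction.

267/476

There are C(18,5) = 8568 ways to choose the 5.
Count the complement (fewer than 2 white): C(6,0)·C(12,5) + C(6,1)·C(12,4) = 792 + 2970 = 3762.
Probability = 1 − 3762/8568 = 4806/8568 = 267/476.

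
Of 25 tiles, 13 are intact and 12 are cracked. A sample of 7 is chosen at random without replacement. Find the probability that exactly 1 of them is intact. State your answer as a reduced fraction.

Total number of selections: C(25,7) = 480700.
Selections with exactly 1 intact: choose 1 of the 13 intact and 6 of the 12 cracked, C(13,1)·C(12,6) = 13·924 = 12012.
Probability = 12012/480700 = 273/10925.

273/10925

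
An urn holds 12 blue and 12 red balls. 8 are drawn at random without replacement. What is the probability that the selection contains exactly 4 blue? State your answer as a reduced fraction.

Total number of selections: C(24,8) = 735471.
Selections with exactly 4 blue: choose 4 of the 12 blue and 4 of the 12 red, C(12,4)·C(12,4) = 495·495 = 245025.
Probability = 245025/735471 = 2475/7429.

2475/7429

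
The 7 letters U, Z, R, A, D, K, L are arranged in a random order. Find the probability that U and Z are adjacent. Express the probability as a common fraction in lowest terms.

2/7

There are 7! = 5040 arrangements.
Treat U and Z as a block: 6! arrangements of the blocks × 2 orders within the block = 2·720 = 1440.
Probability = 1440/5040 = 2/7.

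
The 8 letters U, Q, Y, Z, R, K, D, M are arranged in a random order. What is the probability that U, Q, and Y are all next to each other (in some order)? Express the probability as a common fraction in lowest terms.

There are 8! = 40320 arrangements.
Treat the three as one block: 6! placements × 3! orders within the block = 720·6 = 4320.
Probability = 4320/40320 = 3/28.

3/28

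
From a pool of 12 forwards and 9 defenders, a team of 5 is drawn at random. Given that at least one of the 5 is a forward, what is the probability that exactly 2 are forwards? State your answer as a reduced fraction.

Work in counts. Selections with at least one forward: C(21,5) − C(9,5) = 20349 − 126 = 20223.
Of those, selections where exactly 2 are forwards: C(12,2)·C(9,3) = 66·84 = 5544.
Conditional probability = 5544/20223 = 88/321.

88/321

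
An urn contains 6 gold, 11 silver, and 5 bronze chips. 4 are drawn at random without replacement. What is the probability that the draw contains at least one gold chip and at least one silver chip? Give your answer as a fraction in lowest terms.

There are C(22,4) = 7315 possible draws.
By inclusion-exclusion on the complements, draws missing all gold or all silver: C(16,4) + C(11,4) − C(5,4) = 1820 + 330 − 5 = 2145.
So draws with at least one of each: 7315 − 2145 = 5170, probability 5170/7315 = 94/133.

94/133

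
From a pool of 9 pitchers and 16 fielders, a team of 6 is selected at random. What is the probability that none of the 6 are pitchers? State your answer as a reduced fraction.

There are C(25,6) = 177100 possible selections.
Selections with no pitchers (all fielders): C(16,6) = 8008.
Probability = 8008/177100 = 26/575.

26/575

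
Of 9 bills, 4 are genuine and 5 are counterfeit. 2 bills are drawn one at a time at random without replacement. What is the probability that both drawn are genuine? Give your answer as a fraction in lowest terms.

1/6

Multiply the conditional probabilities at each draw: 4/9 · 3/8 = 12/72 = 1/6.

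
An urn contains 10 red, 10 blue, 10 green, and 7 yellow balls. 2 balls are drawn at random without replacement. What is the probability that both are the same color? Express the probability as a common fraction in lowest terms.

There are C(37,2) = 666 ways to draw 2 balls.
All same color: C(10,2) + C(10,2) + C(10,2) + C(7,2) = 45 + 45 + 45 + 21 = 156.
Probability = 156/666 = 26/111.

26/111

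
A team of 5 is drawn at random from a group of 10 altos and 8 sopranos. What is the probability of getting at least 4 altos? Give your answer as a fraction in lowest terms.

23/102

There are C(18,5) = 8568 ways to choose the 5.
Favorable selections (at least 4 altos): C(10,4)·C(8,1) + C(10,5)·C(8,0) = 1680 + 252 = 1932.
Probability = 1932/8568 = 23/102.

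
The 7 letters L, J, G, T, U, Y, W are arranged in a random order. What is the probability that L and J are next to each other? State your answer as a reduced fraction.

2/7

There are 7! = 5040 arrangements.
Treat L and J as a block: 6! arrangements of the blocks × 2 orders within the block = 2·720 = 1440.
Probability = 1440/5040 = 2/7.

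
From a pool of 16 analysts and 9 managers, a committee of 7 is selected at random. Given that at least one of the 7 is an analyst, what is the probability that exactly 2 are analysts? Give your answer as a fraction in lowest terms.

Work in counts. Selections with at least one analyst: C(25,7) − C(9,7) = 480700 − 36 = 480664.
Of those, selections where exactly 2 are analysts: C(16,2)·C(9,5) = 120·126 = 15120.
Conditional probability = 15120/480664 = 1890/60083.

1890/60083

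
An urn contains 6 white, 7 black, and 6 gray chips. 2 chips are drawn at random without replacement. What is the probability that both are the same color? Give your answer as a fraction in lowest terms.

17/57

There are C(19,2) = 171 ways to draw 2 chips.
All same color: C(6,2) + C(7,2) + C(6,2) = 15 + 21 + 15 = 51.
Probability = 51/171 = 17/57.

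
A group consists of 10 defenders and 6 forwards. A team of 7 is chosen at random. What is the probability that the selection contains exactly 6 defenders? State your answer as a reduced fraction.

63/572

There are C(16,7) = 11440 ways to choose 7 from 16.
Selections with exactly 6 defenders: choose 6 of the 10 defenders and 1 of the 6 forwards, C(10,6)·C(6,1) = 210·6 = 1260.
Probability = 1260/11440 = 63/572.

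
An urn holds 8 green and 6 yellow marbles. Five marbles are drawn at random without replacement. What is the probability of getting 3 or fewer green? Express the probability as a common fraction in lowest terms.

Total selections: C(14,5) = 2002.
Favorable selections (3 or fewer green): C(8,0)·C(6,5) + C(8,1)·C(6,4) + C(8,2)·C(6,3) + C(8,3)·C(6,2) = 6 + 120 + 560 + 840 = 1526.
Probability = 1526/2002 = 109/143.

109/143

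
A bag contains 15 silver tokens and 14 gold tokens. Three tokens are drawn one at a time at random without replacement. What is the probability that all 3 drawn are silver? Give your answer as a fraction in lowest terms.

65/522

Multiply the conditional probabilities at each draw: 15/29 · 14/28 · 13/27 = 2730/21924 = 65/522.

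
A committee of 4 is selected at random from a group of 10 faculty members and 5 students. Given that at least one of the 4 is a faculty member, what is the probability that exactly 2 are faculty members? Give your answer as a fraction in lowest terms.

45/136

Work in counts. Selections with at least one faculty member: C(15,4) − C(5,4) = 1365 − 5 = 1360.
Of those, selections where exactly 2 are faculty members: C(10,2)·C(5,2) = 45·10 = 450.
Conditional probability = 450/1360 = 45/136.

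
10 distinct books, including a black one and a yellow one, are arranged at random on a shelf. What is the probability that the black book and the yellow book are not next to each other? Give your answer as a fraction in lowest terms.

There are 10! = 3628800 arrangements.
Arrangements with the black book and the yellow book adjacent: 2·9! = 725760.
So not adjacent: 3628800 − 725760 = 2903040, probability 2903040/3628800 = 4/5.

4/5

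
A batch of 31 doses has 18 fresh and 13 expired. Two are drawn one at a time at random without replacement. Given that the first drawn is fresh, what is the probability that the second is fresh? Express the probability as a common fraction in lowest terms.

17/30

After removing one fresh, 30 remain: 17 fresh and 13 expired.
So the probability the next is fresh is 17/30.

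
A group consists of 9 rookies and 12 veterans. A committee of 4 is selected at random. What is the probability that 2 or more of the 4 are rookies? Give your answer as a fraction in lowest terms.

78/133

Total selections: C(21,4) = 5985.
Favorable selections (2 or more rookies): C(9,2)·C(12,2) + C(9,3)·C(12,1) + C(9,4)·C(12,0) = 2376 + 1008 + 126 = 3510.
Probability = 3510/5985 = 78/133.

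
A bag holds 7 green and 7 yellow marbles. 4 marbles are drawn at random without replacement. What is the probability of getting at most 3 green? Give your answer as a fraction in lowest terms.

Total selections: C(14,4) = 1001.
Favorable selections (at most 3 green): C(7,0)·C(7,4) + C(7,1)·C(7,3) + C(7,2)·C(7,2) + C(7,3)·C(7,1) = 35 + 245 + 441 + 245 = 966.
Probability = 966/1001 = 138/143.

138/143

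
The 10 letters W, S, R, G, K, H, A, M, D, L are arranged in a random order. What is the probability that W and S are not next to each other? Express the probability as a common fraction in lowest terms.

There are 10! = 3628800 arrangements.
Arrangements with W and S adjacent: 2·9! = 725760.
So not adjacent: 3628800 − 725760 = 2903040, probability 2903040/3628800 = 4/5.

4/5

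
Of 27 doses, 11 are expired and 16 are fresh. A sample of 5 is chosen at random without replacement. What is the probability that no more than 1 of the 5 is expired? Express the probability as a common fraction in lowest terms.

938/3105

Total selections: C(27,5) = 80730.
Favorable selections (no more than 1 expired): C(11,0)·C(16,5) + C(11,1)·C(16,4) = 4368 + 20020 = 24388.
Probability = 24388/80730 = 938/3105.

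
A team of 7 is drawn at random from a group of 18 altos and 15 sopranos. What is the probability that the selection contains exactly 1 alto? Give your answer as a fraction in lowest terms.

There are C(33,7) = 4272048 ways to choose 7 from 33.
Selections with exactly 1 alto: choose 1 of the 18 altos and 6 of the 15 sopranos, C(18,1)·C(15,6) = 18·5005 = 90090.
Probability = 90090/4272048 = 455/21576.

455/21576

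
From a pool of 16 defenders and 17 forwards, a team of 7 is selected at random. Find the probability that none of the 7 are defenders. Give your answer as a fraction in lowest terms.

There are C(33,7) = 4272048 possible selections.
Selections with no defenders (all forwards): C(17,7) = 19448.
Probability = 19448/4272048 = 221/48546.

221/48546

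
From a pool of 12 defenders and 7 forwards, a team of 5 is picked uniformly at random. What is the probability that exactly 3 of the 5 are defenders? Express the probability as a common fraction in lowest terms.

The sample space is all 5-subsets of the 19: C(19,5) = 11628.
Selections with exactly 3 defenders: choose 3 of the 12 defenders and 2 of the 7 forwards, C(12,3)·C(7,2) = 220·21 = 4620.
Probability = 4620/11628 = 385/969.

385/969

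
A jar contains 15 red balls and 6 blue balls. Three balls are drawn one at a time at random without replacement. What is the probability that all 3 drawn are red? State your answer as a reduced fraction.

Multiply the conditional probabilities at each draw: 15/21 · 14/20 · 13/19 = 2730/7980 = 13/38.

13/38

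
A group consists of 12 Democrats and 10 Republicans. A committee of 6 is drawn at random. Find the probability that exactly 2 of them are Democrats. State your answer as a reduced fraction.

Total number of selections: C(22,6) = 74613.
Selections with exactly 2 Democrats: choose 2 of the 12 Democrats and 4 of the 10 Republicans, C(12,2)·C(10,4) = 66·210 = 13860.
Probability = 13860/74613 = 60/323.

60/323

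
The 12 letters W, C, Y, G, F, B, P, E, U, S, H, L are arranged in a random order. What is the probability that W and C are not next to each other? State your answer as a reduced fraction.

5/6

There are 12! = 479001600 arrangements.
Arrangements with W and C adjacent: 2·11! = 79833600.
So not adjacent: 479001600 − 79833600 = 399168000, probability 399168000/479001600 = 5/6.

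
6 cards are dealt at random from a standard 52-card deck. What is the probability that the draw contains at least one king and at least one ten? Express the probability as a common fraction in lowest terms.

718637/5089630

There are C(52,6) = 20358520 possible draws.
By inclusion-exclusion on the complements, draws missing all kings or all tens: C(48,6) + C(48,6) − C(44,6) = 12271512 + 12271512 − 7059052 = 17483972.
So draws with at least one of each: 20358520 − 17483972 = 2874548, probability 2874548/20358520 = 718637/5089630.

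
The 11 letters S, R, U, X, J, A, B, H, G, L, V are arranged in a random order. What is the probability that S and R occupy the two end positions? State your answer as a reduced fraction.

There are 11! = 39916800 arrangements.
Place S and R at the ends in 2 ways, arrange the remaining 9 in 9! = 362880 ways: 2·362880 = 725760.
Probability = 725760/39916800 = 1/55.

1/55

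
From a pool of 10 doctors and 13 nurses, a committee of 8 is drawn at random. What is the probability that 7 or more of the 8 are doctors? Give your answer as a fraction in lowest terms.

535/163438

There are C(23,8) = 490314 ways to choose the 8.
Favorable selections (7 or more doctors): C(10,7)·C(13,1) + C(10,8)·C(13,0) = 1560 + 45 = 1605.
Probability = 1605/490314 = 535/163438.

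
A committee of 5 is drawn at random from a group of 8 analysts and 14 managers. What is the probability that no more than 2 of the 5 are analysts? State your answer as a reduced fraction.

481/627

There are C(22,5) = 26334 ways to choose the 5.
Favorable selections (no more than 2 analysts): C(8,0)·C(14,5) + C(8,1)·C(14,4) + C(8,2)·C(14,3) = 2002 + 8008 + 10192 = 20202.
Probability = 20202/26334 = 481/627.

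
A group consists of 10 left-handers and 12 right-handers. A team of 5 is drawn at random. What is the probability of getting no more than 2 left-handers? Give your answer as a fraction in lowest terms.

There are C(22,5) = 26334 ways to choose the 5.
Favorable selections (no more than 2 left-handers): C(10,0)·C(12,5) + C(10,1)·C(12,4) + C(10,2)·C(12,3) = 792 + 4950 + 9900 = 15642.
Probability = 15642/26334 = 79/133.

79/133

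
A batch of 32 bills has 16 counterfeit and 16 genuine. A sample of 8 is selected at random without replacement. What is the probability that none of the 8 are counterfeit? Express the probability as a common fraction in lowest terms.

11/8990

There are C(32,8) = 10518300 possible selections.
Selections with no counterfeit (all genuine): C(16,8) = 12870.
Probability = 12870/10518300 = 11/8990.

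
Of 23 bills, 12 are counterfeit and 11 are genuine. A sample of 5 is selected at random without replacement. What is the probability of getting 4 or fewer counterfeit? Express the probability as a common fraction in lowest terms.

2987/3059

Total selections: C(23,5) = 33649.
The complement is exactly 5 counterfeit: C(12,5)·C(11,0) = 792.
Probability = 1 − 792/33649 = 32857/33649 = 2987/3059.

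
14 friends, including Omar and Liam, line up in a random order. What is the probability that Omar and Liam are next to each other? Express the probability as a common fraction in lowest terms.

1/7

There are 14! = 87178291200 arrangements.
Treat Omar and Liam as a block: 13! arrangements of the blocks × 2 orders within the block = 2·6227020800 = 12454041600.
Probability = 12454041600/87178291200 = 1/7.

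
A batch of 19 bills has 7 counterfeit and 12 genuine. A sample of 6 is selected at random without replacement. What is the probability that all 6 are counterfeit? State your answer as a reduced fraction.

1/3876

There are C(19,6) = 27132 possible selections.
Selections with all counterfeit: C(7,6) = 7.
Probability = 7/27132 = 1/3876.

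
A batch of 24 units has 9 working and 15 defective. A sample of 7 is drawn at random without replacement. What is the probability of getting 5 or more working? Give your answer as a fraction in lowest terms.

Total selections: C(24,7) = 346104.
Favorable selections (5 or more working): C(9,5)·C(15,2) + C(9,6)·C(15,1) + C(9,7)·C(15,0) = 13230 + 1260 + 36 = 14526.
Probability = 14526/346104 = 807/19228.

807/19228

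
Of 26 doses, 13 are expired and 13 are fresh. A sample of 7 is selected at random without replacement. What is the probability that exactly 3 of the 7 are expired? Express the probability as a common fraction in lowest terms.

Total number of selections: C(26,7) = 657800.
Selections with exactly 3 expired: choose 3 of the 13 expired and 4 of the 13 fresh, C(13,3)·C(13,4) = 286·715 = 204490.
Probability = 204490/657800 = 143/460.

143/460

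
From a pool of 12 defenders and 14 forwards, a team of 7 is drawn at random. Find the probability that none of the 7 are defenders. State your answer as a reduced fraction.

3/575

There are C(26,7) = 657800 possible selections.
Selections with no defenders (all forwards): C(14,7) = 3432.
Probability = 3432/657800 = 3/575.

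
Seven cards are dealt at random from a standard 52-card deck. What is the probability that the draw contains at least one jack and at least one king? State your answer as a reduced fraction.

3105873/16723070

There are C(52,7) = 133784560 possible draws.
By inclusion-exclusion on the complements, draws missing all jacks or all kings: C(48,7) + C(48,7) − C(44,7) = 73629072 + 73629072 − 38320568 = 108937576.
So draws with at least one of each: 133784560 − 108937576 = 24846984, probability 24846984/133784560 = 3105873/16723070.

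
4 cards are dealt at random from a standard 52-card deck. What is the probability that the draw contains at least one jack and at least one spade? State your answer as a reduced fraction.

52799/270725

There are C(52,4) = 270725 possible draws.
By inclusion-exclusion on the complements, draws missing all jacks or all spades: C(48,4) + C(39,4) − C(36,4) = 194580 + 82251 − 58905 = 217926.
So draws with at least one of each: 270725 − 217926 = 52799, probability 52799/270725.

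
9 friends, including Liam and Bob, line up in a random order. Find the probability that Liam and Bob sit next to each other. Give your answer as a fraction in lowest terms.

2/9

There are 9! = 362880 arrangements.
Treat Liam and Bob as a block: 8! arrangements of the blocks × 2 orders within the block = 2·40320 = 80640.
Probability = 80640/362880 = 2/9.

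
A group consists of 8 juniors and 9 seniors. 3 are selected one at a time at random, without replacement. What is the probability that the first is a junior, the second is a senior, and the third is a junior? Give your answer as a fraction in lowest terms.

21/170

Multiply the conditional probabilities at each draw: 8/17 · 9/16 · 7/15 = 504/4080 = 21/170.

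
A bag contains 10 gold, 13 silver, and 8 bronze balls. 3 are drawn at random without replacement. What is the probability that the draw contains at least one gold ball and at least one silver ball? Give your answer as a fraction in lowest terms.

There are C(31,3) = 4495 possible draws.
By inclusion-exclusion on the complements, draws missing all gold or all silver: C(21,3) + C(18,3) − C(8,3) = 1330 + 816 − 56 = 2090.
So draws with at least one of each: 4495 − 2090 = 2405, probability 2405/4495 = 481/899.

481/899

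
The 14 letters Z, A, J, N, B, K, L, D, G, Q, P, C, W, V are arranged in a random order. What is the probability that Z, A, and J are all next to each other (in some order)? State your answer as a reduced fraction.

There are 14! = 87178291200 arrangements.
Treat the three as one block: 12! placements × 3! orders within the block = 479001600·6 = 2874009600.
Probability = 2874009600/87178291200 = 3/91.

3/91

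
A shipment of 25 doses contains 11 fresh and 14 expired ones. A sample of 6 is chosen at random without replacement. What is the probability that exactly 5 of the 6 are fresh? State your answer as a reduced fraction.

21/575

The sample space is all 6-subsets of the 25: C(25,6) = 177100.
Selections with exactly 5 fresh: choose 5 of the 11 fresh and 1 of the 14 expired, C(11,5)·C(14,1) = 462·14 = 6468.
Probability = 6468/177100 = 21/575.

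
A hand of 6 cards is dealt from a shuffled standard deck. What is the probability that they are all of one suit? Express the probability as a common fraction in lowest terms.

66/195755

There are C(52,6) = 20358520 possible 6-card hands.
Hands of one suit: 4 suits × C(13,6) = 4·1716 = 6864.
Probability = 6864/20358520 = 66/195755.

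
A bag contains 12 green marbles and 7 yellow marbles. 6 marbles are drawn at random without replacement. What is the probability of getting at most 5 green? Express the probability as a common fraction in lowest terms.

312/323

Total selections: C(19,6) = 27132.
Favorable selections (at most 5 green): C(12,0)·C(7,6) + C(12,1)·C(7,5) + C(12,2)·C(7,4) + C(12,3)·C(7,3) + C(12,4)·C(7,2) + C(12,5)·C(7,1) = 7 + 252 + 2310 + 7700 + 10395 + 5544 = 26208.
Probability = 26208/27132 = 312/323.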